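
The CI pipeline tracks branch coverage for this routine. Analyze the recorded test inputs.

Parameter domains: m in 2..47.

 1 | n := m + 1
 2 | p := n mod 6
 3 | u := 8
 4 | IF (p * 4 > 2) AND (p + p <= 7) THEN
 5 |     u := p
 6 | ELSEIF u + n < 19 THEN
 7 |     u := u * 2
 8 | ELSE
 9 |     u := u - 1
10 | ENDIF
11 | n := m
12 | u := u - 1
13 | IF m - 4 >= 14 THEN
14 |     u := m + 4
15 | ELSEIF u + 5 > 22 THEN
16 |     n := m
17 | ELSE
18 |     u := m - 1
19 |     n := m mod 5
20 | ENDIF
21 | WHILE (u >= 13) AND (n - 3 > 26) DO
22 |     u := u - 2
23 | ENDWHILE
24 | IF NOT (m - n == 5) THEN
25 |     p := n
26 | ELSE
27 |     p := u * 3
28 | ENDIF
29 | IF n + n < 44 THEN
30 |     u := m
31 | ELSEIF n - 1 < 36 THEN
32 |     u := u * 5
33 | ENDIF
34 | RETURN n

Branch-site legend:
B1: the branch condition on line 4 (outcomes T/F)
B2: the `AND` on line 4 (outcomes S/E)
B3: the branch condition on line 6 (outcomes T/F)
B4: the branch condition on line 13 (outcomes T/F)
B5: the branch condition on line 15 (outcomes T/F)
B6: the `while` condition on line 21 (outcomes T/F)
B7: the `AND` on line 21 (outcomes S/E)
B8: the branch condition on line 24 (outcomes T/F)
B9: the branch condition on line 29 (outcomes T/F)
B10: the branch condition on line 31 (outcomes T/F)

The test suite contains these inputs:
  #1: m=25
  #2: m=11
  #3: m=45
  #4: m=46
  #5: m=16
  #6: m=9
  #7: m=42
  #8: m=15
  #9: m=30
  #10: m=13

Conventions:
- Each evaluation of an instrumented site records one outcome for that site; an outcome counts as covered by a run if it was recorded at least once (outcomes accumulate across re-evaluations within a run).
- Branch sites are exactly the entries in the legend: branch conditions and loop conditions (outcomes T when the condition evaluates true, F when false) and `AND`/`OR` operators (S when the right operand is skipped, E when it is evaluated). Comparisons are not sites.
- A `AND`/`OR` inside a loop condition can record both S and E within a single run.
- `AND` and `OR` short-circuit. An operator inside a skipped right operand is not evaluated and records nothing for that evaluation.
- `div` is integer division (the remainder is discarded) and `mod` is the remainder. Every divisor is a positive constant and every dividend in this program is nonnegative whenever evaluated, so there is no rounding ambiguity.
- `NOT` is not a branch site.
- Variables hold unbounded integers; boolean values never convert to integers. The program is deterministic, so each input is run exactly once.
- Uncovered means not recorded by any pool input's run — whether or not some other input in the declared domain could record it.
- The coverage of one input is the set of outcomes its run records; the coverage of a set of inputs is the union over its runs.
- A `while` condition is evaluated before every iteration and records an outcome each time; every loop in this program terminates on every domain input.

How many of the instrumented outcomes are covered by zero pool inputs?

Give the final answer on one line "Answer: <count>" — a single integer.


input #1 (m=25): events B2->E, B1->T, B4->T, B7->E, B6->F, B8->T, B9->F, B10->T; covers B1=T, B2=E, B4=T, B6=F, B7=E, B8=T, B9=F, B10=T
input #2 (m=11): events B2->S, B1->F, B3->F, B4->F, B5->F, B7->S, B6->F, B8->T, B9->T; covers B1=F, B2=S, B3=F, B4=F, B5=F, B6=F, B7=S, B8=T, B9=T
input #3 (m=45): events B2->E, B1->F, B3->F, B4->T, B7->E, B6->T, B7->E, B6->T, B7->E, B6->T, B7->E, B6->T, B7->E, B6->T, ...; covers B1=F, B2=E, B3=F, B4=T, B6=T, B6=F, B7=S, B7=E, B8=T, B9=F, B10=F
input #4 (m=46): events B2->E, B1->F, B3->F, B4->T, B7->E, B6->T, B7->E, B6->T, B7->E, B6->T, B7->E, B6->T, B7->E, B6->T, ...; covers B1=F, B2=E, B3=F, B4=T, B6=T, B6=F, B7=S, B7=E, B8=T, B9=F, B10=F
input #5 (m=16): events B2->E, B1->F, B3->F, B4->F, B5->F, B7->E, B6->F, B8->T, B9->T; covers B1=F, B2=E, B3=F, B4=F, B5=F, B6=F, B7=E, B8=T, B9=T
input #6 (m=9): events B2->E, B1->F, B3->T, B4->F, B5->F, B7->S, B6->F, B8->F, B9->T; covers B1=F, B2=E, B3=T, B4=F, B5=F, B6=F, B7=S, B8=F, B9=T
input #7 (m=42): events B2->E, B1->T, B4->T, B7->E, B6->T, B7->E, B6->T, B7->E, B6->T, B7->E, B6->T, B7->E, B6->T, B7->E, ...; covers B1=T, B2=E, B4=T, B6=T, B6=F, B7=S, B7=E, B8=T, B9=F, B10=F
input #8 (m=15): events B2->E, B1->F, B3->F, B4->F, B5->F, B7->E, B6->F, B8->T, B9->T; covers B1=F, B2=E, B3=F, B4=F, B5=F, B6=F, B7=E, B8=T, B9=T
input #9 (m=30): events B2->E, B1->T, B4->T, B7->E, B6->T, B7->E, B6->T, B7->E, B6->T, B7->E, B6->T, B7->E, B6->T, B7->E, ...; covers B1=T, B2=E, B4=T, B6=T, B6=F, B7=S, B7=E, B8=T, B9=F, B10=T
input #10 (m=13): events B2->E, B1->T, B4->F, B5->F, B7->S, B6->F, B8->T, B9->T; covers B1=T, B2=E, B4=F, B5=F, B6=F, B7=S, B8=T, B9=T
union over the pool: B1=T, B1=F, B2=S, B2=E, B3=T, B3=F, B4=T, B4=F, B5=F, B6=T, B6=F, B7=S, B7=E, B8=T, B8=F, B9=T, B9=F, B10=T, B10=F
uncovered (1 of 20): B5=T
Answer: 1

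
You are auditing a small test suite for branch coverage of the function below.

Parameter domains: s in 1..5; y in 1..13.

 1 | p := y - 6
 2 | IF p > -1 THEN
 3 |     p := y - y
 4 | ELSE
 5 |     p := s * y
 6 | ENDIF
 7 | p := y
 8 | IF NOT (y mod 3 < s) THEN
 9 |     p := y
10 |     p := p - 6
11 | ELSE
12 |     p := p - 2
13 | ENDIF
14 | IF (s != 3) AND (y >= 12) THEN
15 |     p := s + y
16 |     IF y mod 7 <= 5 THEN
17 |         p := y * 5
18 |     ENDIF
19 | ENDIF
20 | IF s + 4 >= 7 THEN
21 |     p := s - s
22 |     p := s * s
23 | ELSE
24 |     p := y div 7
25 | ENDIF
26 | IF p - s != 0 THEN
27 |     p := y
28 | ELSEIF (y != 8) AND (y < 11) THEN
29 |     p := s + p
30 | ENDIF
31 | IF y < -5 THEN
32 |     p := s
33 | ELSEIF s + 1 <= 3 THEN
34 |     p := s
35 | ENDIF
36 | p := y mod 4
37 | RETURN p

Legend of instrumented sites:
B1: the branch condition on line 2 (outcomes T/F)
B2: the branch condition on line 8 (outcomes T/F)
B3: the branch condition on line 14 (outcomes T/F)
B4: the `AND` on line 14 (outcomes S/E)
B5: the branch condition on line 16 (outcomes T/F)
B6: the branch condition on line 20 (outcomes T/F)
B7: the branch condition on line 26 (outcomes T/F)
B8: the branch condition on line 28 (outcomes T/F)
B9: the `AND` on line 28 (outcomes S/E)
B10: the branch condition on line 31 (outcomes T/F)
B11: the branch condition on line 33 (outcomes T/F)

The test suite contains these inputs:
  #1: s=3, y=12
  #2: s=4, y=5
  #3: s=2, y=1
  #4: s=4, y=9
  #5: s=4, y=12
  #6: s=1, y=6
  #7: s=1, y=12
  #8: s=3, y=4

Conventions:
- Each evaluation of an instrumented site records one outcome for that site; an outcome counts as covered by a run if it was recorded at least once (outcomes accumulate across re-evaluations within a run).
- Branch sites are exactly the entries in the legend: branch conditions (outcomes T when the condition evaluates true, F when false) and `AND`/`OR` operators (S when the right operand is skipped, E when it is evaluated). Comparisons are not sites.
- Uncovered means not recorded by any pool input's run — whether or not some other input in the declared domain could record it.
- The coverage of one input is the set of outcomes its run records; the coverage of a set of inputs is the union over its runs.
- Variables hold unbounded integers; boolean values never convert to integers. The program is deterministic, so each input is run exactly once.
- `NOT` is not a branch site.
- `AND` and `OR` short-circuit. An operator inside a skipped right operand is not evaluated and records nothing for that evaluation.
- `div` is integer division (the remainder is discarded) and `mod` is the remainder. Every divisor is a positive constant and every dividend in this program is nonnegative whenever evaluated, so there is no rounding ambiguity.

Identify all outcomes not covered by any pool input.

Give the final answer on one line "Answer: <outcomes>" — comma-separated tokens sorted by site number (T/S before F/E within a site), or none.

run #1 (s=3, y=12) records B1=T, B2=F, B3=F, B4=S, B6=T, B7=T, B10=F, B11=F
run #2 (s=4, y=5) records B1=F, B2=F, B3=F, B4=E, B6=T, B7=T, B10=F, B11=F
run #3 (s=2, y=1) records B1=F, B2=F, B3=F, B4=E, B6=F, B7=T, B10=F, B11=T
run #4 (s=4, y=9) records B1=T, B2=F, B3=F, B4=E, B6=T, B7=T, B10=F, B11=F
run #5 (s=4, y=12) records B1=T, B2=F, B3=T, B4=E, B5=T, B6=T, B7=T, B10=F, B11=F
run #6 (s=1, y=6) records B1=T, B2=F, B3=F, B4=E, B6=F, B7=T, B10=F, B11=T
run #7 (s=1, y=12) records B1=T, B2=F, B3=T, B4=E, B5=T, B6=F, B7=F, B8=F, B9=E, B10=F, B11=T
run #8 (s=3, y=4) records B1=F, B2=F, B3=F, B4=S, B6=T, B7=T, B10=F, B11=F
union over the pool: B1=T, B1=F, B2=F, B3=T, B3=F, B4=S, B4=E, B5=T, B6=T, B6=F, B7=T, B7=F, B8=F, B9=E, B10=F, B11=T, B11=F
uncovered (5 of 22): B2=T, B5=F, B8=T, B9=S, B10=T

Answer: B2=T, B5=F, B8=T, B9=S, B10=T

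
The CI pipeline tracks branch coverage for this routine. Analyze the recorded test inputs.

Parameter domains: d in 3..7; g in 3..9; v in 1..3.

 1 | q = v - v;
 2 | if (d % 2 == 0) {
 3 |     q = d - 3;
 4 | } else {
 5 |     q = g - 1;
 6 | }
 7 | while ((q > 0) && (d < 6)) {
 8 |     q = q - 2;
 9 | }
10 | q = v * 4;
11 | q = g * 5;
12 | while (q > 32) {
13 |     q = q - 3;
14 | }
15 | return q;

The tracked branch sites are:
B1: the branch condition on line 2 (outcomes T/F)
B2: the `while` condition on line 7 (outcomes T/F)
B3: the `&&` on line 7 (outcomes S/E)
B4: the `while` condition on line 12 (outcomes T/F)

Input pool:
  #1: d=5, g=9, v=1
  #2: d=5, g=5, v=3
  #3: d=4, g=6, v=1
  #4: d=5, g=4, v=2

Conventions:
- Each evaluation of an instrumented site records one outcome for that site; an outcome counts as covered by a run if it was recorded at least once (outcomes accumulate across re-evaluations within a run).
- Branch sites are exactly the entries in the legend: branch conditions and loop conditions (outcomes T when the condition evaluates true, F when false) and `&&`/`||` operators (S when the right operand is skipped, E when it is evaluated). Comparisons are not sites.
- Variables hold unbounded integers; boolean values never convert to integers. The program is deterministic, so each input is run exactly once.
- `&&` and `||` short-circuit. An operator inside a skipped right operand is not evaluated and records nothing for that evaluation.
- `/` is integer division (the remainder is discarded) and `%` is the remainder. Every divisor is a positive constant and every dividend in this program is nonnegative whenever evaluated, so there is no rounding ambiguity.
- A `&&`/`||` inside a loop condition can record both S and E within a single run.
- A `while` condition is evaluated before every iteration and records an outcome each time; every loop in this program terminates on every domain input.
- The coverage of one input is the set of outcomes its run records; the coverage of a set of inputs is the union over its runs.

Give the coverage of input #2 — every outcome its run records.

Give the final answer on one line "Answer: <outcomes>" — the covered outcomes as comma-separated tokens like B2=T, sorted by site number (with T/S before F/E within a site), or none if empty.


Event log for input #2 (d=5, g=5, v=3):
  B1->F, B3->E, B2->T, B3->E, B2->T, B3->S, B2->F, B4->F
deduplicating events, the covered set is: B1=F, B2=T, B2=F, B3=S, B3=E, B4=F
Answer: B1=F, B2=T, B2=F, B3=S, B3=E, B4=F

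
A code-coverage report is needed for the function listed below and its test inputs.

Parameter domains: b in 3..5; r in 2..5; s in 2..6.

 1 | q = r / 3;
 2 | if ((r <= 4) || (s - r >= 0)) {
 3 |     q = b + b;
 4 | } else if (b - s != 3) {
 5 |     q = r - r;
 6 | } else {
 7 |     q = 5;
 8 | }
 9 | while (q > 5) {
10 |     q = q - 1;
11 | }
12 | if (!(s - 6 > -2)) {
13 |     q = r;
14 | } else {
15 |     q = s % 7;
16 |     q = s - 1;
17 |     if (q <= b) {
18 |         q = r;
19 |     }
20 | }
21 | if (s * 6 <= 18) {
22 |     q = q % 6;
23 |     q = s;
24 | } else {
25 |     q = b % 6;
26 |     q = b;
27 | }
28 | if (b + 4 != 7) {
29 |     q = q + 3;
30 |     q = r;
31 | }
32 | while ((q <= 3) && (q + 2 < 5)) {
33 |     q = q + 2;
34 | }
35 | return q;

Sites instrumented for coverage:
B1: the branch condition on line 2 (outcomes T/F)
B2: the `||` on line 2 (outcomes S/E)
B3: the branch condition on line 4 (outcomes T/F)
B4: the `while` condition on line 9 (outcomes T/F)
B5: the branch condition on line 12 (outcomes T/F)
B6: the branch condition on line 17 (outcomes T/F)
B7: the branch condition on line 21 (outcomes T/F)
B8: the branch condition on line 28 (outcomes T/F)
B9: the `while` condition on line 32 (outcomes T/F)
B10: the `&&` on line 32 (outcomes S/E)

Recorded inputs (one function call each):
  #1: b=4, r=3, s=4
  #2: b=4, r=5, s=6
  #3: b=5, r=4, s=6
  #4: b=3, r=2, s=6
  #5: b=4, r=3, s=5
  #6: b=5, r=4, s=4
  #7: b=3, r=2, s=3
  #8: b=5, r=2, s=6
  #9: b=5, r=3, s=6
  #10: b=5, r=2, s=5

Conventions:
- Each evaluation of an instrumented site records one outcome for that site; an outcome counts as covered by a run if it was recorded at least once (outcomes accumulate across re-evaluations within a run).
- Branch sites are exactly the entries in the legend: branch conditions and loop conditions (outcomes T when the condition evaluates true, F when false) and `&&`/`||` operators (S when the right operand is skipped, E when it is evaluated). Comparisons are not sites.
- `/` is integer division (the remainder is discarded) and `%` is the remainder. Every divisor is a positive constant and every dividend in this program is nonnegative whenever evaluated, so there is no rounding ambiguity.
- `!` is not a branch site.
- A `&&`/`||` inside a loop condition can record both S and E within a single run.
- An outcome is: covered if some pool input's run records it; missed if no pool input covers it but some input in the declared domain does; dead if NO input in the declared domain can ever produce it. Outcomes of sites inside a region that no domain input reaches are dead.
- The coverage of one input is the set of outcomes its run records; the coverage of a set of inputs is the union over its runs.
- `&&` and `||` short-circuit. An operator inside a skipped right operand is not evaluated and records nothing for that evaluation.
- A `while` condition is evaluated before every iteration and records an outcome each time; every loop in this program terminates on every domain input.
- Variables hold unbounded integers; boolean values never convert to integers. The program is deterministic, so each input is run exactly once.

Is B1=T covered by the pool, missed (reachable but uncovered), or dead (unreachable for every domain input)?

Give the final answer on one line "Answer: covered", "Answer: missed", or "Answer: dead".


B1=T is recorded by pool input(s) 1, 2, 3, 4, 5, 6, 7, 8, 9, 10 -> covered
Answer: covered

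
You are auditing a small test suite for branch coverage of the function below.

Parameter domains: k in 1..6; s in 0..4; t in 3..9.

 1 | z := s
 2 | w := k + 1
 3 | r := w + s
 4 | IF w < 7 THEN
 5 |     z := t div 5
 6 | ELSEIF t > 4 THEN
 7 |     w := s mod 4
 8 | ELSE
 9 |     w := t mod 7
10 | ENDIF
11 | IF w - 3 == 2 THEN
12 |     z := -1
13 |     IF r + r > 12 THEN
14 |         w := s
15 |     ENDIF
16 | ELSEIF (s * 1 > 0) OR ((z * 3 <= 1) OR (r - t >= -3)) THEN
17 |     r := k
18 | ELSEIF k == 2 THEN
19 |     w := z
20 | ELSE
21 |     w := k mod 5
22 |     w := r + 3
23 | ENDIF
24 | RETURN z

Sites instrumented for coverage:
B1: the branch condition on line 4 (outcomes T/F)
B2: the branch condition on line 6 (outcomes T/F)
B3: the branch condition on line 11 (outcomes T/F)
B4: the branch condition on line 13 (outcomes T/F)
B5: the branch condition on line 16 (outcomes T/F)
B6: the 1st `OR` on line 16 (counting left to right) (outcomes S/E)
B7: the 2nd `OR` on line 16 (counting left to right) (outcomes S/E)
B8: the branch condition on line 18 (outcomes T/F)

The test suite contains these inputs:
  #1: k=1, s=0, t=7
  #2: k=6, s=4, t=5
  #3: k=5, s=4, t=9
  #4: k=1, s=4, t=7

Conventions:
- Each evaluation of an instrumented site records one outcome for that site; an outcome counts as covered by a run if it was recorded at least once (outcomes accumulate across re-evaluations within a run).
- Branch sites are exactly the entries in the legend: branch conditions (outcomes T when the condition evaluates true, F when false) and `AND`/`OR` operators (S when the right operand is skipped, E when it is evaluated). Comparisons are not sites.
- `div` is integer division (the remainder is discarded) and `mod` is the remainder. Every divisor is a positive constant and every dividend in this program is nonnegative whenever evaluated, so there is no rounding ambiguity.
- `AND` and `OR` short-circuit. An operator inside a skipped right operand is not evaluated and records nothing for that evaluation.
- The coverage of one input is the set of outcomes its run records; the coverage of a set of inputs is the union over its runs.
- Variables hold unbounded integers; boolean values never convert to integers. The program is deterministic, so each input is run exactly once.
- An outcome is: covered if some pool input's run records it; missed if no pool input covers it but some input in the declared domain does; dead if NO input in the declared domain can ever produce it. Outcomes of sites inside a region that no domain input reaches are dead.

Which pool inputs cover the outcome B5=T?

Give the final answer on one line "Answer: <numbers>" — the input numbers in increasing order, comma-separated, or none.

input #1 (k=1, s=0, t=7): misses B5=T
input #2 (k=6, s=4, t=5): covers B5=T
input #3 (k=5, s=4, t=9): covers B5=T
input #4 (k=1, s=4, t=7): covers B5=T

Answer: 2, 3, 4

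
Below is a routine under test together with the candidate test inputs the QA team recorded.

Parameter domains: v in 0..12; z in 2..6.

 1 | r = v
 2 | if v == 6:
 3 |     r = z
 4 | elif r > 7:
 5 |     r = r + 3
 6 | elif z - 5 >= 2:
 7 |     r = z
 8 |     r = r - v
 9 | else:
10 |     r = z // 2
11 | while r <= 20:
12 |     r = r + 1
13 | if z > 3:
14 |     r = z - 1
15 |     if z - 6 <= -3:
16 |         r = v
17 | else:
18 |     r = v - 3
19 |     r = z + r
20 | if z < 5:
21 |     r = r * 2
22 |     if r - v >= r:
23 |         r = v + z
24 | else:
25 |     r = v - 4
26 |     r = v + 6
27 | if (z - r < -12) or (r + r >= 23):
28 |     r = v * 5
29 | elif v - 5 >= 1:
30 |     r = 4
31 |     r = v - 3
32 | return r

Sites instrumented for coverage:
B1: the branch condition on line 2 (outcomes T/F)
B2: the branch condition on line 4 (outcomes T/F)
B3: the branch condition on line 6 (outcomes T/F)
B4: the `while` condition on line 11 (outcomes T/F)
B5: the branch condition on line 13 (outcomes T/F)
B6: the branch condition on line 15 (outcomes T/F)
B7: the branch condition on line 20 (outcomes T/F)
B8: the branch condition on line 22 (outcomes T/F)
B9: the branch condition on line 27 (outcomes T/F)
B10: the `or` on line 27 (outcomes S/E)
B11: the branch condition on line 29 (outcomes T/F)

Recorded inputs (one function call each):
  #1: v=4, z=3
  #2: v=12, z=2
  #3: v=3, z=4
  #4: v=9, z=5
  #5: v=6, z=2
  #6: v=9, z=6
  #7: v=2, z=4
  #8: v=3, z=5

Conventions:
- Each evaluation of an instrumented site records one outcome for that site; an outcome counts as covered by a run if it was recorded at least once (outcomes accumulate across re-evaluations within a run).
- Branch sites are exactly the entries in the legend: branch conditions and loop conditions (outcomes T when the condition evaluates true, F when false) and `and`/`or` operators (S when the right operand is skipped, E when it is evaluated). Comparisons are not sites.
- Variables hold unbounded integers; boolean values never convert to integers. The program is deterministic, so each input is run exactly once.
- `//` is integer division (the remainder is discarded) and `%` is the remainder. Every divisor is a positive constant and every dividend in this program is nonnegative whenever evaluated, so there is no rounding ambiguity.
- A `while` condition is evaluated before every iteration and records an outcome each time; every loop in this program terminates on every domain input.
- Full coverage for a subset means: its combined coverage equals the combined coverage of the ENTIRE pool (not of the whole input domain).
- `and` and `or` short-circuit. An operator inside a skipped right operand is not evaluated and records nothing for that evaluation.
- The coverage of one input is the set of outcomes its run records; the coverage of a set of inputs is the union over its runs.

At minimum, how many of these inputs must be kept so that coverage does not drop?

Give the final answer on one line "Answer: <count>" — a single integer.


run #1 (v=4, z=3) records B1=F, B2=F, B3=F, B4=T, B4=F, B5=F, B7=T, B8=F, B9=F, B10=E, B11=F
run #2 (v=12, z=2) records B1=F, B2=T, B4=T, B4=F, B5=F, B7=T, B8=F, B9=T, B10=S
run #3 (v=3, z=4) records B1=F, B2=F, B3=F, B4=T, B4=F, B5=T, B6=F, B7=T, B8=F, B9=F, B10=E, B11=F
run #4 (v=9, z=5) records B1=F, B2=T, B4=T, B4=F, B5=T, B6=F, B7=F, B9=T, B10=E
run #5 (v=6, z=2) records B1=T, B4=T, B4=F, B5=F, B7=T, B8=F, B9=F, B10=E, B11=T
run #6 (v=9, z=6) records B1=F, B2=T, B4=T, B4=F, B5=T, B6=F, B7=F, B9=T, B10=E
run #7 (v=2, z=4) records B1=F, B2=F, B3=F, B4=T, B4=F, B5=T, B6=F, B7=T, B8=F, B9=F, B10=E, B11=F
run #8 (v=3, z=5) records B1=F, B2=F, B3=F, B4=T, B4=F, B5=T, B6=F, B7=F, B9=F, B10=E, B11=F
the full pool covers 19 outcomes: B1=T, B1=F, B2=T, B2=F, B3=F, B4=T, B4=F, B5=T, B5=F, B6=F, B7=T, B7=F, B8=F, B9=T, B9=F, B10=S, B10=E, B11=T, B11=F
no size-1 subset reaches all 19 outcomes (best union: 12/19)
no size-2 subset reaches all 19 outcomes (best union: 17/19)
size 3: inputs {2, 5, 8} cover all 19 outcomes, and no lexicographically smaller subset of this size does
Answer: 3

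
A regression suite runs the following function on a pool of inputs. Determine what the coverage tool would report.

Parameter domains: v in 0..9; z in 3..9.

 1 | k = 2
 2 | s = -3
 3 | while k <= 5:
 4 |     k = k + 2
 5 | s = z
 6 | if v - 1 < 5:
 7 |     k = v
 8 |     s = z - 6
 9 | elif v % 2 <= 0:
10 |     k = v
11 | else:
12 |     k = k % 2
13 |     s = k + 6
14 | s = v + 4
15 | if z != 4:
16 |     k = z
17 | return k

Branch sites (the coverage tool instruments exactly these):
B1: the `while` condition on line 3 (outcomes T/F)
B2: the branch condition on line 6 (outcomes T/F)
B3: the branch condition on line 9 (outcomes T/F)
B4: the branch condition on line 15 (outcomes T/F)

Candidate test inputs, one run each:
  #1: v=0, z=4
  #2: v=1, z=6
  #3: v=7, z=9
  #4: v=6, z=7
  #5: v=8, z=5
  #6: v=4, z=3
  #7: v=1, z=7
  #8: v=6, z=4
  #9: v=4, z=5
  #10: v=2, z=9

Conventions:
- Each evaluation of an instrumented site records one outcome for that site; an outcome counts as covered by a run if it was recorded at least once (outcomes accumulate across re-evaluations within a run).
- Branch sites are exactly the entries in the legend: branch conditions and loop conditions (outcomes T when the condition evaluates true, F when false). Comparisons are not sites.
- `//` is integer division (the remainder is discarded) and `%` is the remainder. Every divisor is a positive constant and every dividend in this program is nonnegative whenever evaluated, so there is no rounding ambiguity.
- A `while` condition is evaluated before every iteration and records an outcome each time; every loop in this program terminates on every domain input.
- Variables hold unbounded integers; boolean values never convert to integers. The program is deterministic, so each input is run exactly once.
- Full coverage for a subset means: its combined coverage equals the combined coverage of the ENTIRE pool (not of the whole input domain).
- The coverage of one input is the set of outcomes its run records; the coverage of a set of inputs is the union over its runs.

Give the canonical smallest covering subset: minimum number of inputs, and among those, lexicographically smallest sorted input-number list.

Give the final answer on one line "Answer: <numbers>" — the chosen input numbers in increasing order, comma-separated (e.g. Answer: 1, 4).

input #1, v=0, z=4: outcomes B1=T, B1=F, B2=T, B4=F
input #2, v=1, z=6: outcomes B1=T, B1=F, B2=T, B4=T
input #3, v=7, z=9: outcomes B1=T, B1=F, B2=F, B3=F, B4=T
input #4, v=6, z=7: outcomes B1=T, B1=F, B2=F, B3=T, B4=T
input #5, v=8, z=5: outcomes B1=T, B1=F, B2=F, B3=T, B4=T
input #6, v=4, z=3: outcomes B1=T, B1=F, B2=T, B4=T
input #7, v=1, z=7: outcomes B1=T, B1=F, B2=T, B4=T
input #8, v=6, z=4: outcomes B1=T, B1=F, B2=F, B3=T, B4=F
input #9, v=4, z=5: outcomes B1=T, B1=F, B2=T, B4=T
input #10, v=2, z=9: outcomes B1=T, B1=F, B2=T, B4=T
together the pool reaches 8 outcomes: B1=T, B1=F, B2=T, B2=F, B3=T, B3=F, B4=T, B4=F
size 1 is not enough: best union over all size-1 subsets is 5/8
size 2 is not enough: best union over all size-2 subsets is 7/8
inputs {1, 3, 4} (size 3) cover everything; no size-3 subset with a lexicographically smaller index list covers all 8

Answer: 1, 3, 4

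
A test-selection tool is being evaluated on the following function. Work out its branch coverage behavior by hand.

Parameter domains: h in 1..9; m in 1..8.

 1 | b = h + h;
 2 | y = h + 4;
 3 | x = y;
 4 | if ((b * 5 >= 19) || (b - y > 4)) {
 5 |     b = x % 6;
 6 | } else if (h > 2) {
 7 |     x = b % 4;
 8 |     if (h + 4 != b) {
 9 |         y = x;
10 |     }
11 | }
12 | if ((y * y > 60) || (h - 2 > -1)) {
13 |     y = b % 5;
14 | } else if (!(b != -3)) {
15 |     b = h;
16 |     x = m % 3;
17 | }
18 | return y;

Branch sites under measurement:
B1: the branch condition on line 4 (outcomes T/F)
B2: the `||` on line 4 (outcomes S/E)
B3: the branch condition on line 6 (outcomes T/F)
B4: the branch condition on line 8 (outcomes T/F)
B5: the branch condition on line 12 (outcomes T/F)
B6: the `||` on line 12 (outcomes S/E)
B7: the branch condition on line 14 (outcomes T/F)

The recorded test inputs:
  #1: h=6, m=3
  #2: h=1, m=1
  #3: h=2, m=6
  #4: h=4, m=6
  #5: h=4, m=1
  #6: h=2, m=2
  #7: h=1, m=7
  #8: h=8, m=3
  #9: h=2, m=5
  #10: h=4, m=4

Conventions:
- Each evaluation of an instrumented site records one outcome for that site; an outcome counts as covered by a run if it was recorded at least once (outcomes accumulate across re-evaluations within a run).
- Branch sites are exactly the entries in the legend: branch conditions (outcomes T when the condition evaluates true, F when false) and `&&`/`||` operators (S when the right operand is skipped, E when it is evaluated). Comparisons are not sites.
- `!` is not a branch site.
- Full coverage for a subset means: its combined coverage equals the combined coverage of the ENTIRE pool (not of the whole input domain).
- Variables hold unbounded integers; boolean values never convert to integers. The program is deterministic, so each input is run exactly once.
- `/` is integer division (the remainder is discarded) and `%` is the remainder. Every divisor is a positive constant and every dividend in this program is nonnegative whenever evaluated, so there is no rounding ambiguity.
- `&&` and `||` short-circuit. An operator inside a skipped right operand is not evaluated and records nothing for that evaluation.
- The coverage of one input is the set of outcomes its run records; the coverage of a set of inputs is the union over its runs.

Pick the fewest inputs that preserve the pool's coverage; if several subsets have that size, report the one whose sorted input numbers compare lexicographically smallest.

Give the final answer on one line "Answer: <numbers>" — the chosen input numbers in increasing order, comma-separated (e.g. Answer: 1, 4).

run #1 (h=6, m=3) runs B2->S, B1->T, B6->S, B5->T; records B1=T, B2=S, B5=T, B6=S
run #2 (h=1, m=1) runs B2->E, B1->F, B3->F, B6->E, B5->F, B7->F; records B1=F, B2=E, B3=F, B5=F, B6=E, B7=F
run #3 (h=2, m=6) runs B2->S, B1->T, B6->E, B5->T; records B1=T, B2=S, B5=T, B6=E
run #4 (h=4, m=6) runs B2->S, B1->T, B6->S, B5->T; records B1=T, B2=S, B5=T, B6=S
run #5 (h=4, m=1) runs B2->S, B1->T, B6->S, B5->T; records B1=T, B2=S, B5=T, B6=S
run #6 (h=2, m=2) runs B2->S, B1->T, B6->E, B5->T; records B1=T, B2=S, B5=T, B6=E
run #7 (h=1, m=7) runs B2->E, B1->F, B3->F, B6->E, B5->F, B7->F; records B1=F, B2=E, B3=F, B5=F, B6=E, B7=F
run #8 (h=8, m=3) runs B2->S, B1->T, B6->S, B5->T; records B1=T, B2=S, B5=T, B6=S
run #9 (h=2, m=5) runs B2->S, B1->T, B6->E, B5->T; records B1=T, B2=S, B5=T, B6=E
run #10 (h=4, m=4) runs B2->S, B1->T, B6->S, B5->T; records B1=T, B2=S, B5=T, B6=S
union over all inputs: B1=T, B1=F, B2=S, B2=E, B3=F, B5=T, B5=F, B6=S, B6=E, B7=F (10 outcomes)
size 1 is not enough: best union over all size-1 subsets is 6/10
size 2: inputs {1, 2} cover all 10 outcomes, and no lexicographically smaller subset of this size does

Answer: 1, 2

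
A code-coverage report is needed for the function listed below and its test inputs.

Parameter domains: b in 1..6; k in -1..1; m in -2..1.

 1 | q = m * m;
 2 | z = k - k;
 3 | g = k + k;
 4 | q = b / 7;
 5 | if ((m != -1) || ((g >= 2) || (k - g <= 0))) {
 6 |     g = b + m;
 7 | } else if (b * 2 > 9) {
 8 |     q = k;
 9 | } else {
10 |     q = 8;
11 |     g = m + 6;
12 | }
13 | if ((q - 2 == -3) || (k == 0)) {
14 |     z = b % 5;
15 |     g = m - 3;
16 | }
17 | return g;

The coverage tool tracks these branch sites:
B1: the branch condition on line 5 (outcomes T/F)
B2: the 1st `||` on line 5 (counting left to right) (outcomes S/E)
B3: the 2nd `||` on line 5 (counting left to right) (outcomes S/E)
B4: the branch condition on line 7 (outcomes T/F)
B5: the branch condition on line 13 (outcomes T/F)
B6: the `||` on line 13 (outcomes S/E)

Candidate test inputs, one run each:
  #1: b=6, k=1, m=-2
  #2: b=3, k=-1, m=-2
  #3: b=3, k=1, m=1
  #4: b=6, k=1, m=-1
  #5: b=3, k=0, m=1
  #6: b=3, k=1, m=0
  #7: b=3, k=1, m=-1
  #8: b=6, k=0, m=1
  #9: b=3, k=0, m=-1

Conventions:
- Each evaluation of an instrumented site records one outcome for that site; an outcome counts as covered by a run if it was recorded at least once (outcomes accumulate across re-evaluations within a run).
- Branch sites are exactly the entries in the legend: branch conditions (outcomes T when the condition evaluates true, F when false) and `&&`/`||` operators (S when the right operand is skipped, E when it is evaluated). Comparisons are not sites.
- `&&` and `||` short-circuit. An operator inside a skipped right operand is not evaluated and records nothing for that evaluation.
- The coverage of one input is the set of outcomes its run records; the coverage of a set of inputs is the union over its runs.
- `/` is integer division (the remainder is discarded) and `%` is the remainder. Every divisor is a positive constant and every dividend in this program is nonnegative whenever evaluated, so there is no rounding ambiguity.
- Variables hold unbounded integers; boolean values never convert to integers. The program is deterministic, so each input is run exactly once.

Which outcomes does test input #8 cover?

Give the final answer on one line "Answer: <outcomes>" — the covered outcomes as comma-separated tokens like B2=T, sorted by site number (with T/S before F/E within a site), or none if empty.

Event log for input #8 (b=6, k=0, m=1):
  B2->S, B1->T, B6->E, B5->T
deduplicating events, the covered set is: B1=T, B2=S, B5=T, B6=E

Answer: B1=T, B2=S, B5=T, B6=E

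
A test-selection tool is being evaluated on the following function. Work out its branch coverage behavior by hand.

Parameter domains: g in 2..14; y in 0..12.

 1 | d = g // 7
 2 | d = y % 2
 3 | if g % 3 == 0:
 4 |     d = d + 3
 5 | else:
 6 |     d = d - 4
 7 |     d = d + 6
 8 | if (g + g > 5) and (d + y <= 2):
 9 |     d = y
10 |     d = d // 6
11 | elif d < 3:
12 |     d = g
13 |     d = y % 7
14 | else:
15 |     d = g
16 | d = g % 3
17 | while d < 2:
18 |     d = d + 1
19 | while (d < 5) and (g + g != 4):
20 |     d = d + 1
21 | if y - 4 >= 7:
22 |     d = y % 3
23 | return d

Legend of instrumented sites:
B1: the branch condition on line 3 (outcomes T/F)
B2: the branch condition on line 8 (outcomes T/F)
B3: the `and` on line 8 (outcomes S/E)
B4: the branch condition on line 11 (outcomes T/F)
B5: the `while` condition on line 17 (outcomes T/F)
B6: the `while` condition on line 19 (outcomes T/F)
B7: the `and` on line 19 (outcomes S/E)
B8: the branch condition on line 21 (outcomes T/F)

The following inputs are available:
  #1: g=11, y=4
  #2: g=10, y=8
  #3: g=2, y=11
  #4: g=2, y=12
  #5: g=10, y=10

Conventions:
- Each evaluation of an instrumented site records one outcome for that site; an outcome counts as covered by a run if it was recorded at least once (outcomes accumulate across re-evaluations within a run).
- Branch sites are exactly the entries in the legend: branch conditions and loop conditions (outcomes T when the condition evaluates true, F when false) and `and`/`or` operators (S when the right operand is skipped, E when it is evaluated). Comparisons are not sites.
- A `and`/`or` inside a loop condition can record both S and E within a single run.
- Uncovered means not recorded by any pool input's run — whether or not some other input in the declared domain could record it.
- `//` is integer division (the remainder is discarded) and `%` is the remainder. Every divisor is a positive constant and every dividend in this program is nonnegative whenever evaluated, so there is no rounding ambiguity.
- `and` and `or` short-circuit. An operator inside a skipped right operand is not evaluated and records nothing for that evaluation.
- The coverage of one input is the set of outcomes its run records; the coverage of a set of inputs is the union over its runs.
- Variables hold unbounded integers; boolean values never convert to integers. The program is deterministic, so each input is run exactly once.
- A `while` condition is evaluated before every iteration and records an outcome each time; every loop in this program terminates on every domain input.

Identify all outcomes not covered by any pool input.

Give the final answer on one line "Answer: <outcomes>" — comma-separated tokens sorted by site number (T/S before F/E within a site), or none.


run #1 (g=11, y=4) records B1=F, B2=F, B3=E, B4=T, B5=F, B6=T, B6=F, B7=S, B7=E, B8=F
run #2 (g=10, y=8) records B1=F, B2=F, B3=E, B4=T, B5=T, B5=F, B6=T, B6=F, B7=S, B7=E, B8=F
run #3 (g=2, y=11) records B1=F, B2=F, B3=S, B4=F, B5=F, B6=F, B7=E, B8=T
run #4 (g=2, y=12) records B1=F, B2=F, B3=S, B4=T, B5=F, B6=F, B7=E, B8=T
run #5 (g=10, y=10) records B1=F, B2=F, B3=E, B4=T, B5=T, B5=F, B6=T, B6=F, B7=S, B7=E, B8=F
union over the pool: B1=F, B2=F, B3=S, B3=E, B4=T, B4=F, B5=T, B5=F, B6=T, B6=F, B7=S, B7=E, B8=T, B8=F
uncovered (2 of 16): B1=T, B2=T
Answer: B1=T, B2=T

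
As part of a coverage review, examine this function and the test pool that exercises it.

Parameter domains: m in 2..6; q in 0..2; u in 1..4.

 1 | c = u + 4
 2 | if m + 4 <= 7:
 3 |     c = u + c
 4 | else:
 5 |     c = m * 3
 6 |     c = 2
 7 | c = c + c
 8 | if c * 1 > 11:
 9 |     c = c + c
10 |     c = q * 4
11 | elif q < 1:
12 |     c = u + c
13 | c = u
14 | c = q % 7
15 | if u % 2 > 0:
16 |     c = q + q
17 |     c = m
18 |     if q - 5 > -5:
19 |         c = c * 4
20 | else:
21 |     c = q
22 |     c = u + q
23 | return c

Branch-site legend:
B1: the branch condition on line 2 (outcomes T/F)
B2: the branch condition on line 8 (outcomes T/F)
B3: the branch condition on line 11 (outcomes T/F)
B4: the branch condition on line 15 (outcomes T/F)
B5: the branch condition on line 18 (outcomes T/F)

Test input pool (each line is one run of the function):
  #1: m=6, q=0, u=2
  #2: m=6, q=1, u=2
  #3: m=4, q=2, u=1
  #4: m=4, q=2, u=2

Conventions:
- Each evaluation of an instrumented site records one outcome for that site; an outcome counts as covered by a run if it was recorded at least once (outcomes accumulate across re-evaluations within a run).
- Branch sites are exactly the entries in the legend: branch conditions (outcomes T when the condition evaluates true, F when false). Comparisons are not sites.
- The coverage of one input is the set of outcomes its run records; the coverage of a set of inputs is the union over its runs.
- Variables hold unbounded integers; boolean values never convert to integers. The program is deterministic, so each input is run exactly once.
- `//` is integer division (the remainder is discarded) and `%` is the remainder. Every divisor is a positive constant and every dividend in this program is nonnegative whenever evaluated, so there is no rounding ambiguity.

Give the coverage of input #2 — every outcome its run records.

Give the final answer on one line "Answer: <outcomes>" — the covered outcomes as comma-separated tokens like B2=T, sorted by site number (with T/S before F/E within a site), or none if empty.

Running input #2 (m=6, q=1, u=2), event by event:
  B1->F, B2->F, B3->F, B4->F
deduplicating events, the covered set is: B1=F, B2=F, B3=F, B4=F

Answer: B1=F, B2=F, B3=F, B4=F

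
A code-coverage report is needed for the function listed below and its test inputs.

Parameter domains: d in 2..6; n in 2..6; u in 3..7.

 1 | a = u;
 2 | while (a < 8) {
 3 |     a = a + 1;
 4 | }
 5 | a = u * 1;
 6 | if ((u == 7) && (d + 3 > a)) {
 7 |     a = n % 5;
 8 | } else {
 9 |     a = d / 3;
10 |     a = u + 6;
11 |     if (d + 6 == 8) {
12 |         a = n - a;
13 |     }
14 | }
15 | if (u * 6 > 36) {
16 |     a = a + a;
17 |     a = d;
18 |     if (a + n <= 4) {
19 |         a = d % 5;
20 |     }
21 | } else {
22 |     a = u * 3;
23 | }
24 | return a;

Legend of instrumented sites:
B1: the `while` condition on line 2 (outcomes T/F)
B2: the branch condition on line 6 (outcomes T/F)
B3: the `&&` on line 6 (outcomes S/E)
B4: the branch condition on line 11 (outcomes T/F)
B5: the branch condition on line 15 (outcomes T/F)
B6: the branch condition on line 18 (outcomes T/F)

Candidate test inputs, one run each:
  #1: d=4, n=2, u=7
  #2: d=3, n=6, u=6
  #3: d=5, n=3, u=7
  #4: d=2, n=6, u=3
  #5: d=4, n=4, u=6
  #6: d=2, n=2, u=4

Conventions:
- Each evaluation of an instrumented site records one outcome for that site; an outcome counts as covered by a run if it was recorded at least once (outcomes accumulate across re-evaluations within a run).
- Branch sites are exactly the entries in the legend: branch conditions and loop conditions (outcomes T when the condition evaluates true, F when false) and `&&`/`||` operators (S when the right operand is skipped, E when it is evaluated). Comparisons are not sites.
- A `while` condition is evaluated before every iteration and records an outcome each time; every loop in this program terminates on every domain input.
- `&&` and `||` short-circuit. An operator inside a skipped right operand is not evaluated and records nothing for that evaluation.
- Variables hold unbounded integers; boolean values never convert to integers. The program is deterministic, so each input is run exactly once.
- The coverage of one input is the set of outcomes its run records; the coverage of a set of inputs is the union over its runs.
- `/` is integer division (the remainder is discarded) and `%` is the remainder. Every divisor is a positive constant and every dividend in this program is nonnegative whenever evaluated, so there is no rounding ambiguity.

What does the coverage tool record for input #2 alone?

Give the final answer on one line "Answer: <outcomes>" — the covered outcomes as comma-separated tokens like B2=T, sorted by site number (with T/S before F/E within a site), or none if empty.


Simulating input #2 (d=3, n=6, u=6) step by step:
  B1->T, B1->T, B1->F, B3->S, B2->F, B4->F, B5->F
distinct outcomes covered: B1=T, B1=F, B2=F, B3=S, B4=F, B5=F
Answer: B1=T, B1=F, B2=F, B3=S, B4=F, B5=F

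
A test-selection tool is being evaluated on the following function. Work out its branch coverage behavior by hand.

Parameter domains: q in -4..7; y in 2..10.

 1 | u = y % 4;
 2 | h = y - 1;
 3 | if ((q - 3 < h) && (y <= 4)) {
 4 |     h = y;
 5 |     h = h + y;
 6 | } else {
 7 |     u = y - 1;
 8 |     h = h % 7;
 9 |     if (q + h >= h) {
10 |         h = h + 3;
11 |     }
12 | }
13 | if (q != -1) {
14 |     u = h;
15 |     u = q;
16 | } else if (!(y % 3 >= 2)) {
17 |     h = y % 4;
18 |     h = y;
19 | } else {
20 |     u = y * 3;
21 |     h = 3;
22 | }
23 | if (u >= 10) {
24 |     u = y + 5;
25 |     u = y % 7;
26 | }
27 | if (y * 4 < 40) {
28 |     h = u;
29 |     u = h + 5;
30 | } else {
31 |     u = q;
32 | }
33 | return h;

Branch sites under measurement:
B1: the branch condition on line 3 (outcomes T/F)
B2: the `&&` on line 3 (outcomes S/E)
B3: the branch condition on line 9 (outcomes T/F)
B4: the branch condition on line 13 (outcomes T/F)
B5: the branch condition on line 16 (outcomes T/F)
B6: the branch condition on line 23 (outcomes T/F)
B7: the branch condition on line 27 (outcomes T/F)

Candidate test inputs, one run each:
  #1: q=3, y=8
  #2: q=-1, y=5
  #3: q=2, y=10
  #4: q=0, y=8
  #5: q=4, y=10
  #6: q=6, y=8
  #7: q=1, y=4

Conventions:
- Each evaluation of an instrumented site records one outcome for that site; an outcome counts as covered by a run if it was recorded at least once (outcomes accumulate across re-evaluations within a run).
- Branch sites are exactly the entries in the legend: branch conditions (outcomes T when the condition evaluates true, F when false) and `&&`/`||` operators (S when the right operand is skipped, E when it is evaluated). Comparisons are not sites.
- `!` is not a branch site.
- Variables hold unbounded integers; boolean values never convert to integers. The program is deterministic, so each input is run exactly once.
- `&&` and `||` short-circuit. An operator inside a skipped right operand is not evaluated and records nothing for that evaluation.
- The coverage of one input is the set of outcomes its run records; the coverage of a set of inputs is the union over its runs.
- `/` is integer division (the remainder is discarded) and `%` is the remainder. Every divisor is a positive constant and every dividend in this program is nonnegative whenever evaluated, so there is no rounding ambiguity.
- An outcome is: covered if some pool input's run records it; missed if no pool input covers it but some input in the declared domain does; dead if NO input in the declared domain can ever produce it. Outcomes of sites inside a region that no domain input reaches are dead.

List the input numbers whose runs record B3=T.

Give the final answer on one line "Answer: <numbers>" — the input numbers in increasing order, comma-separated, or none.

input #1 (q=3, y=8): records B3=T
input #2 (q=-1, y=5): does not record B3=T
input #3 (q=2, y=10): records B3=T
input #4 (q=0, y=8): records B3=T
input #5 (q=4, y=10): records B3=T
input #6 (q=6, y=8): records B3=T
input #7 (q=1, y=4): does not record B3=T

Answer: 1, 3, 4, 5, 6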